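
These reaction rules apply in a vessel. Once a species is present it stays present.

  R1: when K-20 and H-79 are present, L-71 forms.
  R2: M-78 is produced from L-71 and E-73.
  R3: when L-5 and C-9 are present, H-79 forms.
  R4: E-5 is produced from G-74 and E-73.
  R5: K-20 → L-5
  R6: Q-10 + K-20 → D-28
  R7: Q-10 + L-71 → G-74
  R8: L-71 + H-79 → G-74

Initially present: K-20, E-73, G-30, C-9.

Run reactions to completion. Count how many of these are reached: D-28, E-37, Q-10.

0

D-28 would need Q-10 and K-20 (R6), but Q-10 never forms.
No rule produces E-37, and it is not given.
No rule produces Q-10, and it is not given.
None of the 3 are reached.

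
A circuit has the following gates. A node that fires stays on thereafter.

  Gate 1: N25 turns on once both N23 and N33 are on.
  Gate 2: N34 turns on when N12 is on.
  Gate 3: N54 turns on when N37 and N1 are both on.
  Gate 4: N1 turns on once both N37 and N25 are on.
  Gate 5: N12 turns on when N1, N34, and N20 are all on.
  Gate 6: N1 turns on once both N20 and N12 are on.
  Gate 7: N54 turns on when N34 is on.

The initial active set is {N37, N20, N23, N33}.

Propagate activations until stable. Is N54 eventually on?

Yes

N23 and N33 are on, so N25 turns on (Gate 1).
N37 and N25 are on, so N1 turns on (Gate 4).
Gate 3: N37 and N1 on → N54 on.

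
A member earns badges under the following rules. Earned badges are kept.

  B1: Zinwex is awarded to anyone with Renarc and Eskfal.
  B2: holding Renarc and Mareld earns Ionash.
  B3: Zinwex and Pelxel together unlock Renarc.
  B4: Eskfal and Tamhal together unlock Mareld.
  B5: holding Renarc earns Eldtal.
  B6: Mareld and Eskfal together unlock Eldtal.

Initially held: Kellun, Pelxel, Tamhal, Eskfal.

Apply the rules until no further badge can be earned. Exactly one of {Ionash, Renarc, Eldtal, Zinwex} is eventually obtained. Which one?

With Eskfal and Tamhal, Mareld is earned (B4).
With Mareld and Eskfal, Eldtal is earned (B6).
Ionash would need Renarc and Mareld (B2), but Renarc is never earned. Zinwex would need Renarc and Eskfal (B1), but Renarc is never earned. Renarc would need Zinwex and Pelxel (B3), but Zinwex is never earned.

Eldtal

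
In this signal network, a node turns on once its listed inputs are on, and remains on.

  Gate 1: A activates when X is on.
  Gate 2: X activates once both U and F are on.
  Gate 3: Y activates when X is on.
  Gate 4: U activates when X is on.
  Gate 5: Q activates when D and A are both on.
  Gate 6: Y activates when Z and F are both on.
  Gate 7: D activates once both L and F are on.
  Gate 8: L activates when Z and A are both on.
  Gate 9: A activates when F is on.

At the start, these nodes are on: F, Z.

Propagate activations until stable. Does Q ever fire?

Gate 9: F on → A on.
Z and A are on, so L activates (Gate 8).
L and F are on, so D activates (Gate 7).
Gate 5: D and A on → Q on.

Yes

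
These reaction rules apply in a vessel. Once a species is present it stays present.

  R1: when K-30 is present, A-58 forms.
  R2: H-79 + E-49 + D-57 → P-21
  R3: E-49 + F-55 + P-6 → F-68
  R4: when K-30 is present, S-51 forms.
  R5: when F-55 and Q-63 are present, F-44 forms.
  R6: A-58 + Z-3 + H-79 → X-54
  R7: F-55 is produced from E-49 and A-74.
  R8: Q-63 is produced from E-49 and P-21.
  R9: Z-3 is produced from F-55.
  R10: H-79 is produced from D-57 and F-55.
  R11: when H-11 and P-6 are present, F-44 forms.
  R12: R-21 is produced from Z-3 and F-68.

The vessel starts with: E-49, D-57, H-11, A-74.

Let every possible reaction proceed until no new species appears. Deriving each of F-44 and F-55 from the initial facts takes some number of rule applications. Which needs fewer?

F-55

F-55: E-49 and A-74 present → F-55 forms (R7). [1 rule application]
F-44: E-49 and A-74 present → F-55 forms (R7). D-57 and F-55 present → H-79 forms (R10). H-79, E-49, and D-57 present → P-21 forms (R2). E-49 and P-21 present → Q-63 forms (R8). F-55 and Q-63 present → F-44 forms (R5). [5 rule applications]
F-55 needs fewer.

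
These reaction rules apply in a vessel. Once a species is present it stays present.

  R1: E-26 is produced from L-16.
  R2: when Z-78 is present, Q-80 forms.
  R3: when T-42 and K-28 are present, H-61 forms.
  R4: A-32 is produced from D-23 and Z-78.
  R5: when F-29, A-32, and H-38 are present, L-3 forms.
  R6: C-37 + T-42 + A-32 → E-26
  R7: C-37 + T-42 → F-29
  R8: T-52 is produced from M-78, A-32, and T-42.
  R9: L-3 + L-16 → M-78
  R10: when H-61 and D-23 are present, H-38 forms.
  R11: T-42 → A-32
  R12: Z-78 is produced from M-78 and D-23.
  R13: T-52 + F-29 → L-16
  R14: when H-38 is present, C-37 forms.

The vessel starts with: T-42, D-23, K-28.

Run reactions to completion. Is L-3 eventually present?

Yes

T-42 and K-28 present → H-61 forms (R3).
T-42 present → A-32 forms (R11).
H-61 and D-23 present → H-38 forms (R10).
H-38 present → C-37 forms (R14).
C-37 and T-42 present → F-29 forms (R7).
F-29, A-32, and H-38 present → L-3 forms (R5).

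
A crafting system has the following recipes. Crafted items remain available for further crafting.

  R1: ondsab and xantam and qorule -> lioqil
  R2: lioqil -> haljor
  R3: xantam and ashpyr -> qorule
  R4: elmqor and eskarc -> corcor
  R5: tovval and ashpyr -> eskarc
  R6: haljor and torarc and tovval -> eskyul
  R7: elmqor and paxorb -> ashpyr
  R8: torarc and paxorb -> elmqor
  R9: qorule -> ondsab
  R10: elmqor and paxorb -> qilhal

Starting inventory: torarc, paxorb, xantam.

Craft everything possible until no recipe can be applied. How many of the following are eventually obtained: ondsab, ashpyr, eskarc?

2

Using R8, torarc and paxorb make elmqor.
Using R7, elmqor and paxorb make ashpyr.
Using R3, xantam and ashpyr make qorule.
Using R9, qorule makes ondsab.
ondsab: reached.
ashpyr: reached.
eskarc would need tovval and ashpyr (R5), but tovval is never obtained.
Reached: ondsab and ashpyr — 2 of the 3.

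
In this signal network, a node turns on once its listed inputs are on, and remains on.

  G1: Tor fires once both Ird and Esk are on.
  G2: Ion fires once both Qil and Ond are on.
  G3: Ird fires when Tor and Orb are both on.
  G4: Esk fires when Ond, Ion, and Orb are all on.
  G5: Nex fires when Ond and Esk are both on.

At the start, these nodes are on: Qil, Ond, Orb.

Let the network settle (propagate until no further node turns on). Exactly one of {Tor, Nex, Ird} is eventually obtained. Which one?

G2: Qil and Ond on → Ion on.
Ond, Ion, and Orb are on, so Esk fires (G4).
G5: Ond and Esk on → Nex on.
Tor would need Ird and Esk (G1), but Ird never turns on. Ird would need Tor and Orb (G3), but Tor never turns on.

Nex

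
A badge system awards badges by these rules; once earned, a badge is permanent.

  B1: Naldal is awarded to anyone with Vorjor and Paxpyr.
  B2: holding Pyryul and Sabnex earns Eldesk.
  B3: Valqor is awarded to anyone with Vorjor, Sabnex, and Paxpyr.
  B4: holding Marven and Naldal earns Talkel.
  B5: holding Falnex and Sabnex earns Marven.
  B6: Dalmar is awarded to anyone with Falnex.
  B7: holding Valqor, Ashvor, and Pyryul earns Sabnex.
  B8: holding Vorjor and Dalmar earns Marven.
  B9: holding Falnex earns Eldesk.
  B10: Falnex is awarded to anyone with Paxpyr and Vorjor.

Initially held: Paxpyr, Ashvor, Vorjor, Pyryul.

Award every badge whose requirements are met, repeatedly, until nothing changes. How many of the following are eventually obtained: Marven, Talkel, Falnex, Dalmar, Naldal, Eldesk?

6

With Vorjor and Paxpyr, Naldal is earned (B1).
With Paxpyr and Vorjor, Falnex is earned (B10).
With Falnex, Eldesk is earned (B9).
With Falnex, Dalmar is earned (B6).
With Vorjor and Dalmar, Marven is earned (B8).
With Marven and Naldal, Talkel is earned (B4).
Marven: reached.
Talkel: reached.
Falnex: reached.
Dalmar: reached.
Naldal: reached.
Eldesk: reached.
All 6 are reached.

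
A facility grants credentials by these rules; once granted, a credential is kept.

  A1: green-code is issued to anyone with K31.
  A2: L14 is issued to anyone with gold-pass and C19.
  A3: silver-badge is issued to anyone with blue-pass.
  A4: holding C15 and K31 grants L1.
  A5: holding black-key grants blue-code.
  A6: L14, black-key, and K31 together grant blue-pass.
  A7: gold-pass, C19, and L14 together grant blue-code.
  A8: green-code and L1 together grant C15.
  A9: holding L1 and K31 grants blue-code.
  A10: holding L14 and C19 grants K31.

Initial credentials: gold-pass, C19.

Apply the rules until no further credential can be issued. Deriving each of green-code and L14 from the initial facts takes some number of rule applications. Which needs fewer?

L14

L14: Holding gold-pass and C19 grants L14 (A2). [1 rule application]
green-code: Holding gold-pass and C19 grants L14 (A2). Holding L14 and C19 grants K31 (A10). Holding K31 grants green-code (A1). [3 rule applications]
L14 needs fewer.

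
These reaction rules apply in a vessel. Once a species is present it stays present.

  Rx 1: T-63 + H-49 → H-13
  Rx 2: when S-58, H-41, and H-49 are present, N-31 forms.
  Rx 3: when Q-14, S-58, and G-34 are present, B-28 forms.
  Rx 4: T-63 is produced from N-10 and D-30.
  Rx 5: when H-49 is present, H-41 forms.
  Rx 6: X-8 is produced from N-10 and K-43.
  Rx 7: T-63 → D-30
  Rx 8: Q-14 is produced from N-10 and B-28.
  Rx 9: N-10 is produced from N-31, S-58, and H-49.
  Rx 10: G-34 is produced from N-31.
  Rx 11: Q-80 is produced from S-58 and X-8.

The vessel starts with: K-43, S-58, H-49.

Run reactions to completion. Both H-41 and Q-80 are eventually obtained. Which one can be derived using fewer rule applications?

H-41

H-41: H-49 present → H-41 forms (Rx 5). [1 rule application]
Q-80: H-49 present → H-41 forms (Rx 5). S-58, H-41, and H-49 present → N-31 forms (Rx 2). N-31, S-58, and H-49 present → N-10 forms (Rx 9). N-10 and K-43 present → X-8 forms (Rx 6). S-58 and X-8 present → Q-80 forms (Rx 11). [5 rule applications]
H-41 needs fewer.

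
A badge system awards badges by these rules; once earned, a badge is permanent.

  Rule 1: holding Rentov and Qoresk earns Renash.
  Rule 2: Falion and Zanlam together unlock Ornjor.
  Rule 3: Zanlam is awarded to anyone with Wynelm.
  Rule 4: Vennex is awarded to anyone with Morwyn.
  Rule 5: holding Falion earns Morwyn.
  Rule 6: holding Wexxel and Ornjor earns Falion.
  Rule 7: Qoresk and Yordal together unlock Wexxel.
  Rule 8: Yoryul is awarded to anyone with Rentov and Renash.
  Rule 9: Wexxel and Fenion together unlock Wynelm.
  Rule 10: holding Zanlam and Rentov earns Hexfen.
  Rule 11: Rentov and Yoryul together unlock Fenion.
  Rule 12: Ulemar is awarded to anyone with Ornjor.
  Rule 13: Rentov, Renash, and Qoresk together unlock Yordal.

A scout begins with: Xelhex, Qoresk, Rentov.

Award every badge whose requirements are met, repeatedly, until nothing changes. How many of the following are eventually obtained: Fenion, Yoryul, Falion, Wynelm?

With Rentov and Qoresk, Renash is earned (Rule 1).
With Rentov, Renash, and Qoresk, Yordal is earned (Rule 13).
With Rentov and Renash, Yoryul is earned (Rule 8).
With Qoresk and Yordal, Wexxel is earned (Rule 7).
With Rentov and Yoryul, Fenion is earned (Rule 11).
With Wexxel and Fenion, Wynelm is earned (Rule 9).
Fenion: reached.
Yoryul: reached.
Falion would need Wexxel and Ornjor (Rule 6), but Ornjor is never earned.
Wynelm: reached.
Reached: Fenion, Yoryul, and Wynelm — 3 of the 4.

3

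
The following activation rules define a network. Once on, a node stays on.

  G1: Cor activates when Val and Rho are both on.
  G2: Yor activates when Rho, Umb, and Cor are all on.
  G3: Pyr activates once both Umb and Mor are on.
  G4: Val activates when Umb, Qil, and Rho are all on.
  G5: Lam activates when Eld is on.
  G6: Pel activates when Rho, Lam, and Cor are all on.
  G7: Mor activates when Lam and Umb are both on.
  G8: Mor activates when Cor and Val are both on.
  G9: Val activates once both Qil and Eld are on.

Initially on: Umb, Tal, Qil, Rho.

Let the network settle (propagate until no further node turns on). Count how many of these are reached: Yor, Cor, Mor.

G4: Umb, Qil, and Rho on → Val on.
Val and Rho are on, so Cor activates (G1).
Cor and Val are on, so Mor activates (G8).
Rho, Umb, and Cor are on, so Yor activates (G2).
Yor: reached.
Cor: reached.
Mor: reached.
All 3 are reached.

3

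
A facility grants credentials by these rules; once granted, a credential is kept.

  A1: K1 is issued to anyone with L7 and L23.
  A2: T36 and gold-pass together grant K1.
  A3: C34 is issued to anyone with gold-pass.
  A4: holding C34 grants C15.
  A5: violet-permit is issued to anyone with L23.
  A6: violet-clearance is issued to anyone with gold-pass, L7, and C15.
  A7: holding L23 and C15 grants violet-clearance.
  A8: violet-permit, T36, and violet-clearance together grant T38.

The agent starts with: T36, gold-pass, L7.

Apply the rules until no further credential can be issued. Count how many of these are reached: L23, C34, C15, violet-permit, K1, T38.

3

Holding T36 and gold-pass grants K1 (A2).
Holding gold-pass grants C34 (A3).
Holding C34 grants C15 (A4).
No rule produces L23, and it is not given.
C34: reached.
C15: reached.
violet-permit would need L23 (A5), but L23 is never granted.
K1: reached.
T38 would need violet-permit, T36, and violet-clearance (A8), but violet-permit is never granted.
Reached: C34, C15, and K1 — 3 of the 6.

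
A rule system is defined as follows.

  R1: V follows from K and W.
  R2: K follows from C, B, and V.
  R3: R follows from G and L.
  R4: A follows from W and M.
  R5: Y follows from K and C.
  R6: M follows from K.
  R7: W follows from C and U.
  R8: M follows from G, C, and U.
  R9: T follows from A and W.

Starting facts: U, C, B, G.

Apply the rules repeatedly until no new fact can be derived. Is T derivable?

Yes

G, C, and U hold, so M follows (R8).
From C and U, R7 gives W.
From W and M, R4 gives A.
A and W hold, so T follows (R9).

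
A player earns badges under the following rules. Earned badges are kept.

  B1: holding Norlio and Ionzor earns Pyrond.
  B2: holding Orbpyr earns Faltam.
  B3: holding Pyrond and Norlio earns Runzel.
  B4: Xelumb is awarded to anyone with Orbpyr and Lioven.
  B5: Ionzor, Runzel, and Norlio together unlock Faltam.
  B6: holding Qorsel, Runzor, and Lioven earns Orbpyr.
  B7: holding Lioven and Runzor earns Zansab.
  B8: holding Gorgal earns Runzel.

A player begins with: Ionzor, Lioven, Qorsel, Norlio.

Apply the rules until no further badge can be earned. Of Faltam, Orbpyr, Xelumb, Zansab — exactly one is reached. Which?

Faltam

With Norlio and Ionzor, Pyrond is earned (B1).
With Pyrond and Norlio, Runzel is earned (B3).
With Ionzor, Runzel, and Norlio, Faltam is earned (B5).
Zansab would need Lioven and Runzor (B7), but Runzor is never earned. Orbpyr would need Qorsel, Runzor, and Lioven (B6), but Runzor is never earned. Xelumb would need Orbpyr and Lioven (B4), but Orbpyr is never earned.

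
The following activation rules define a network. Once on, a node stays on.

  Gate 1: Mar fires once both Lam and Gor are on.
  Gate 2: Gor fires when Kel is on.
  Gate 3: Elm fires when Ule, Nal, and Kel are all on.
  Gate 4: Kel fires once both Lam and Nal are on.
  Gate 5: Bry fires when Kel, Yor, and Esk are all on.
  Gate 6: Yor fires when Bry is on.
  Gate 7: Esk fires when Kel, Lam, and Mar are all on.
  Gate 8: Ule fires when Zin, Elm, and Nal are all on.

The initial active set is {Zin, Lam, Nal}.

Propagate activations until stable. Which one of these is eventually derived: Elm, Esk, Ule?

Gate 4: Lam and Nal on → Kel on.
Gate 2: Kel on → Gor on.
Lam and Gor are on, so Mar fires (Gate 1).
Kel, Lam, and Mar are on, so Esk fires (Gate 7).
Ule would need Zin, Elm, and Nal (Gate 8), but Elm never turns on. Elm would need Ule, Nal, and Kel (Gate 3), but Ule never turns on.

Esk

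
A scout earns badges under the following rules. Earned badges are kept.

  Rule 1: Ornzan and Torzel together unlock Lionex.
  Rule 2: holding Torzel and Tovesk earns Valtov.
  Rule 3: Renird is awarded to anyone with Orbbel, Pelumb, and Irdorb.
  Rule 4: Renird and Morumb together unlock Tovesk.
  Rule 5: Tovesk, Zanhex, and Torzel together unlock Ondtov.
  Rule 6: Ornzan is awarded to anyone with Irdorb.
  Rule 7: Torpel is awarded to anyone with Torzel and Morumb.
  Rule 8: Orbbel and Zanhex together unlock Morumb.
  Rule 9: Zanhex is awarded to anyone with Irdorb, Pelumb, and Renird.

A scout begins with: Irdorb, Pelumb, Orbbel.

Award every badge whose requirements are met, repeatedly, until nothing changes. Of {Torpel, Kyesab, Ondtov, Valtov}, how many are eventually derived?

0

Torpel would need Torzel and Morumb (Rule 7), but Torzel is never earned.
No rule produces Kyesab, and it is not given.
Ondtov would need Tovesk, Zanhex, and Torzel (Rule 5), but Torzel is never earned.
Valtov would need Torzel and Tovesk (Rule 2), but Torzel is never earned.
None of the 4 are reached.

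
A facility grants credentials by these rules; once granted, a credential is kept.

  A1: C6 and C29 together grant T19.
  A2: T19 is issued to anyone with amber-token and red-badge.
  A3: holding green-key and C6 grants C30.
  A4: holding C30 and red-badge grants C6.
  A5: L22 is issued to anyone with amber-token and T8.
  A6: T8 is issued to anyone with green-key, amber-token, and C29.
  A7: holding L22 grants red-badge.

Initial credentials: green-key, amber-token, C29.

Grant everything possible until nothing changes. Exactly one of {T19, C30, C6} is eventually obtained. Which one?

T19

Holding green-key, amber-token, and C29 grants T8 (A6).
Holding amber-token and T8 grants L22 (A5).
Holding L22 grants red-badge (A7).
Holding amber-token and red-badge grants T19 (A2).
C6 would need C30 and red-badge (A4), but C30 is never granted. C30 would need green-key and C6 (A3), but C6 is never granted.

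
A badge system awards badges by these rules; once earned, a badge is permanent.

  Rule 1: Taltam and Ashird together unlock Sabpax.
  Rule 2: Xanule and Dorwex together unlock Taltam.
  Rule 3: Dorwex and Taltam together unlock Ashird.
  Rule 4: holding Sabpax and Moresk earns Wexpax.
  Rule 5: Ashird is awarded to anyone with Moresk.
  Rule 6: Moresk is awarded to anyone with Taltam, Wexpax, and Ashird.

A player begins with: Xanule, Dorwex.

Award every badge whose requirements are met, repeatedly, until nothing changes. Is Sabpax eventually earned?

With Xanule and Dorwex, Taltam is earned (Rule 2).
With Dorwex and Taltam, Ashird is earned (Rule 3).
With Taltam and Ashird, Sabpax is earned (Rule 1).

Yes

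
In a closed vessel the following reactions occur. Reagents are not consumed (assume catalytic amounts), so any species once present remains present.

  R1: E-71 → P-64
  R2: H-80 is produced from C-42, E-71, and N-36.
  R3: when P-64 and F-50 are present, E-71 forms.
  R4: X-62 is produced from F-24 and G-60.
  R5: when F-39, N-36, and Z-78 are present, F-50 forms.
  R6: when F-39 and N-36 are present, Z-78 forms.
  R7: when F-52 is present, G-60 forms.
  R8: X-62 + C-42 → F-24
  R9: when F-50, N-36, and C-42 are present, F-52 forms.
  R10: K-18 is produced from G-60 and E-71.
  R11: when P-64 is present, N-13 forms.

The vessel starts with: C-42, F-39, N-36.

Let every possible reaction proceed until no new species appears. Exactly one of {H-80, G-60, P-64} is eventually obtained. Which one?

G-60

F-39 and N-36 present → Z-78 forms (R6).
F-39, N-36, and Z-78 present → F-50 forms (R5).
F-50, N-36, and C-42 present → F-52 forms (R9).
F-52 present → G-60 forms (R7).
P-64 would need E-71 (R1), but E-71 never forms. H-80 would need C-42, E-71, and N-36 (R2), but E-71 never forms.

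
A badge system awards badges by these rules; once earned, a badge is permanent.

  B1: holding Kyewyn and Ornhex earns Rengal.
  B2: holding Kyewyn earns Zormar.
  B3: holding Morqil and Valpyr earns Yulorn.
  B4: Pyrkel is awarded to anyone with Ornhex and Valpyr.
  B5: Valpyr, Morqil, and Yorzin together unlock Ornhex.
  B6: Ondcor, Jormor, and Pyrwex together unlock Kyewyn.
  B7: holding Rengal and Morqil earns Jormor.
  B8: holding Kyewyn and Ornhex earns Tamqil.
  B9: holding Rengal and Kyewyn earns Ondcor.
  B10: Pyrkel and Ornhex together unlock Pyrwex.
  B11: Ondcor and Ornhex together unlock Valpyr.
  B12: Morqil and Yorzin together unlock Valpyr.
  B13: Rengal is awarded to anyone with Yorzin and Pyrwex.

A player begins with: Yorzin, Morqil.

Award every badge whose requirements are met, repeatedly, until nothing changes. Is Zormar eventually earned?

No

Zormar would need Kyewyn (B2), but Kyewyn is never earned.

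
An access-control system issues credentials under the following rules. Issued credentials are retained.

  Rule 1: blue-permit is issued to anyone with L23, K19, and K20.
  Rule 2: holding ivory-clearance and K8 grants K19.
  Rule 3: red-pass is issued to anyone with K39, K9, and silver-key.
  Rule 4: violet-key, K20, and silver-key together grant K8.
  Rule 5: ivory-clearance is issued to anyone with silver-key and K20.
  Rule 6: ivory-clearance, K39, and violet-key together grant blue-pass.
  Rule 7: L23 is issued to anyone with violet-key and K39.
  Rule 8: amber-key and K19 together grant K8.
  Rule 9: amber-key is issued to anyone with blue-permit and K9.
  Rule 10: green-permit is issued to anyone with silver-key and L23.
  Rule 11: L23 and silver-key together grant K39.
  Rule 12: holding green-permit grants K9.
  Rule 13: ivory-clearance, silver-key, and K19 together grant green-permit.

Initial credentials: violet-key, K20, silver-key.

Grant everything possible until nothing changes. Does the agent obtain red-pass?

No

red-pass would need K39, K9, and silver-key (Rule 3), but K39 is never granted.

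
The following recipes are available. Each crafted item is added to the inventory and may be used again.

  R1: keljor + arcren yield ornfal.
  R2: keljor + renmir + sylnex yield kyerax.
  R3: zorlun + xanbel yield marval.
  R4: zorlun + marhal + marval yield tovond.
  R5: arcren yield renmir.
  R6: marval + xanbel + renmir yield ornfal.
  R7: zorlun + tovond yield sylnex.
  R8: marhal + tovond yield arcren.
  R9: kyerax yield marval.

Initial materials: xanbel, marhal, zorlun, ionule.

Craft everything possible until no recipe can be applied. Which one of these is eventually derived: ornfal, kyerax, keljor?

Using R3, zorlun and xanbel make marval.
zorlun + marhal + marval → tovond (R4).
marhal + tovond → arcren (R8).
arcren → renmir (R5).
marval + xanbel + renmir → ornfal (R6).
No rule produces keljor, and it is not given. kyerax would need keljor, renmir, and sylnex (R2), but keljor is never obtained.

ornfal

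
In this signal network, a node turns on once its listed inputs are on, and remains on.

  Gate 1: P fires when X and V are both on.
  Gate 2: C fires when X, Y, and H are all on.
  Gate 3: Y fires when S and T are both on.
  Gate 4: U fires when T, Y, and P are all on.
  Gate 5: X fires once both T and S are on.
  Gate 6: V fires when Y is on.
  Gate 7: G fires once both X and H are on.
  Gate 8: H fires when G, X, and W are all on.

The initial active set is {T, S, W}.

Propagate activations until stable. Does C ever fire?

No

C would need X, Y, and H (Gate 2), but H never turns on.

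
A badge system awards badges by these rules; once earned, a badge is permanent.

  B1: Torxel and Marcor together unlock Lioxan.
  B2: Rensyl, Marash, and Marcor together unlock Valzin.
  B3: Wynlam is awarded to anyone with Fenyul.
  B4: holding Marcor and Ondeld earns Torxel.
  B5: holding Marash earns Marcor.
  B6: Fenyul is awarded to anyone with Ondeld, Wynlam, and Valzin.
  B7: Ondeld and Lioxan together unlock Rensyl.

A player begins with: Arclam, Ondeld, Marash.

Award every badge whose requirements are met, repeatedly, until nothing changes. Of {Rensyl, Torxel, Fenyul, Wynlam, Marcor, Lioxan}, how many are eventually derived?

With Marash, Marcor is earned (B5).
With Marcor and Ondeld, Torxel is earned (B4).
With Torxel and Marcor, Lioxan is earned (B1).
With Ondeld and Lioxan, Rensyl is earned (B7).
Rensyl: reached.
Torxel: reached.
Fenyul would need Ondeld, Wynlam, and Valzin (B6), but Wynlam is never earned.
Wynlam would need Fenyul (B3), but Fenyul is never earned.
Marcor: reached.
Lioxan: reached.
Reached: Rensyl, Torxel, Marcor, and Lioxan — 4 of the 6.

4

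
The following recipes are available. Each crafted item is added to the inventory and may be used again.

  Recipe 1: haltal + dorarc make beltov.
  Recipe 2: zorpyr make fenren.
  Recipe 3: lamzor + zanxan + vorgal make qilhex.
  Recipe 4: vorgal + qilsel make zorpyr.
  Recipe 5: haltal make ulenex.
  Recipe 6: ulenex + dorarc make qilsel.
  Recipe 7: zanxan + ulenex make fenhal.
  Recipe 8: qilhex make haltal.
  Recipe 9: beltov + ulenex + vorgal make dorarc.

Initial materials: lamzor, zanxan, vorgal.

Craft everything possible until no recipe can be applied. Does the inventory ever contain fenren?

No

fenren would need zorpyr (Recipe 2), but zorpyr is never obtained.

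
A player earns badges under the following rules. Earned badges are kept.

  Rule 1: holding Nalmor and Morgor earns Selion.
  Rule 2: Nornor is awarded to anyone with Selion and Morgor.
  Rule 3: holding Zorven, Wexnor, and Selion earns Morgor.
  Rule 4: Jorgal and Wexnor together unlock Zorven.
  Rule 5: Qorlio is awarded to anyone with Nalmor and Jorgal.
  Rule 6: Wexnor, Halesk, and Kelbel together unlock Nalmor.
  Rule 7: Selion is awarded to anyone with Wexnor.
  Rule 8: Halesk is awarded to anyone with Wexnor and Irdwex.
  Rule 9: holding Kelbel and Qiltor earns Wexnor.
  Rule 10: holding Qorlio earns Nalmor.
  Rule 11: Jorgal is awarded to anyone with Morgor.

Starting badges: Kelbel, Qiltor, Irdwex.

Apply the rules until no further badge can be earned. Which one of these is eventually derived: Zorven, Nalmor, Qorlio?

Nalmor

With Kelbel and Qiltor, Wexnor is earned (Rule 9).
With Wexnor and Irdwex, Halesk is earned (Rule 8).
With Wexnor, Halesk, and Kelbel, Nalmor is earned (Rule 6).
Qorlio would need Nalmor and Jorgal (Rule 5), but Jorgal is never earned. Zorven would need Jorgal and Wexnor (Rule 4), but Jorgal is never earned.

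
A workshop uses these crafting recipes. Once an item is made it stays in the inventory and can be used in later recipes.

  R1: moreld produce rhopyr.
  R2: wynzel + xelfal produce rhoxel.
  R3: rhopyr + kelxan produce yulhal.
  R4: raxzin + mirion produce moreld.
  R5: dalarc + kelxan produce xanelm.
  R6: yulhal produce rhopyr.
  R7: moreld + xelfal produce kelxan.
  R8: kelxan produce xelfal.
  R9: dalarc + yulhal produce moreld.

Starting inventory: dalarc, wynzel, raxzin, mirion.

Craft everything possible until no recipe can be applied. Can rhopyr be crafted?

Using R4, raxzin and mirion make moreld.
Using R1, moreld makes rhopyr.

Yes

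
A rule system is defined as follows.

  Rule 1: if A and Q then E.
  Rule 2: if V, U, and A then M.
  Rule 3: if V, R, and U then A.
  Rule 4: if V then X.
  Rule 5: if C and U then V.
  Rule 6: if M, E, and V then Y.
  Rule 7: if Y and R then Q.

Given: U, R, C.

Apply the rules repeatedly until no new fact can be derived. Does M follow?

Yes

C and U hold, so V follows (Rule 5).
V, R, and U hold, so A follows (Rule 3).
From V, U, and A, Rule 2 gives M.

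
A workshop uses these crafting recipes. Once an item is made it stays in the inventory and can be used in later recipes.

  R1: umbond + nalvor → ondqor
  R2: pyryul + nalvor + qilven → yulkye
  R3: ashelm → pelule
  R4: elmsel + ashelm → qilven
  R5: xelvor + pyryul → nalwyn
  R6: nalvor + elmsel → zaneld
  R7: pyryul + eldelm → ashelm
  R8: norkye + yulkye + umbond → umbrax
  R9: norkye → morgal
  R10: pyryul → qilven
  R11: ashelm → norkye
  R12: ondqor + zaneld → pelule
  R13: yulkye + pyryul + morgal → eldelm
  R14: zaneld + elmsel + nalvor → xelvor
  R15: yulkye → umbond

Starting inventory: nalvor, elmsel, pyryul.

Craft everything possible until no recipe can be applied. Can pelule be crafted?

Using R10, pyryul makes qilven.
nalvor + elmsel → zaneld (R6).
pyryul + nalvor + qilven → yulkye (R2).
Using R15, yulkye makes umbond.
Using R1, umbond and nalvor make ondqor.
ondqor + zaneld → pelule (R12).

Yes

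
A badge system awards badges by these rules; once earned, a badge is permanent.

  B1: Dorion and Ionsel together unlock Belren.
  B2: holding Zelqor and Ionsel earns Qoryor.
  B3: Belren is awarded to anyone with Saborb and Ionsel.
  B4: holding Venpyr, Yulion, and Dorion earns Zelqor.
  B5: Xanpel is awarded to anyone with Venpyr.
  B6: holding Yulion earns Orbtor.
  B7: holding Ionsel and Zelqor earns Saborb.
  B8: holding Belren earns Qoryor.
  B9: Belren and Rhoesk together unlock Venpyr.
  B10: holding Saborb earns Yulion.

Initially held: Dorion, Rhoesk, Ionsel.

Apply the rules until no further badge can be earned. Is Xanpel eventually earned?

With Dorion and Ionsel, Belren is earned (B1).
With Belren and Rhoesk, Venpyr is earned (B9).
With Venpyr, Xanpel is earned (B5).

Yes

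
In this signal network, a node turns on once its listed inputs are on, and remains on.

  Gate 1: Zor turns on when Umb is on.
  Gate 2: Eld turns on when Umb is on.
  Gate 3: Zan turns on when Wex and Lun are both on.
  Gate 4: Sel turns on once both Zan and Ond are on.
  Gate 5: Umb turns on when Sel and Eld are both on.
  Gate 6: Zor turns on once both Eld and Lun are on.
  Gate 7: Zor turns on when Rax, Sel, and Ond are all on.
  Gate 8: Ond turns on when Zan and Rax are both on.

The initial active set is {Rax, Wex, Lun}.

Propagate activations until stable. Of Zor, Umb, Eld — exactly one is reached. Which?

Zor

Gate 3: Wex and Lun on → Zan on.
Gate 8: Zan and Rax on → Ond on.
Gate 4: Zan and Ond on → Sel on.
Gate 7: Rax, Sel, and Ond on → Zor on.
Umb would need Sel and Eld (Gate 5), but Eld never turns on. Eld would need Umb (Gate 2), but Umb never turns on.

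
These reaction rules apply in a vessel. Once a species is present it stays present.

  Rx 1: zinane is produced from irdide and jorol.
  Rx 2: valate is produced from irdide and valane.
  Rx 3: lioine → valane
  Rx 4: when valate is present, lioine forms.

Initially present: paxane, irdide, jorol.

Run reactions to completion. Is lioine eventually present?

lioine would need valate (Rx 4), but valate never forms.

No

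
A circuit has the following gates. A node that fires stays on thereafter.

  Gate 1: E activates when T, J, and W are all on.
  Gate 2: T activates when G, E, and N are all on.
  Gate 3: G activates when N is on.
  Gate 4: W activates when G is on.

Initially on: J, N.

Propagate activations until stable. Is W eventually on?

Yes

N is on, so G activates (Gate 3).
G is on, so W activates (Gate 4).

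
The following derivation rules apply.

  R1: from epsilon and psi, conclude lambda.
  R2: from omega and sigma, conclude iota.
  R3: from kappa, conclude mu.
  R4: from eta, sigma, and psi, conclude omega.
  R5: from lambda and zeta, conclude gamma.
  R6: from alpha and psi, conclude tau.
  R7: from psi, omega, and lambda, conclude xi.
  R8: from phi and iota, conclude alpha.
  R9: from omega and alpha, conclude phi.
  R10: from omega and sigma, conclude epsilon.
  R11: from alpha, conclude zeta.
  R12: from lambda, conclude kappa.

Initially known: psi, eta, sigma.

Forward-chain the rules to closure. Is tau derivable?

tau would need alpha and psi (R6), but alpha is never established.

No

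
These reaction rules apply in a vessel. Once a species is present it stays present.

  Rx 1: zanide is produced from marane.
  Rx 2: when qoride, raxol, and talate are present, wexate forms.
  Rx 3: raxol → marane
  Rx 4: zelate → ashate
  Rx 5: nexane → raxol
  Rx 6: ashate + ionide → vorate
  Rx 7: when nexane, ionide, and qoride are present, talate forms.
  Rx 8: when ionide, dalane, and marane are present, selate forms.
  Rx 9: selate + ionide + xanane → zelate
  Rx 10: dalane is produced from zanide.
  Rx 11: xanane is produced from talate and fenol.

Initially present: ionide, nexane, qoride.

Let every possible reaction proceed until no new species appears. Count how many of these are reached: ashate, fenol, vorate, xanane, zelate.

ashate would need zelate (Rx 4), but zelate never forms.
No rule produces fenol, and it is not given.
vorate would need ashate and ionide (Rx 6), but ashate never forms.
xanane would need talate and fenol (Rx 11), but fenol never forms.
zelate would need selate, ionide, and xanane (Rx 9), but xanane never forms.
None of the 5 are reached.

0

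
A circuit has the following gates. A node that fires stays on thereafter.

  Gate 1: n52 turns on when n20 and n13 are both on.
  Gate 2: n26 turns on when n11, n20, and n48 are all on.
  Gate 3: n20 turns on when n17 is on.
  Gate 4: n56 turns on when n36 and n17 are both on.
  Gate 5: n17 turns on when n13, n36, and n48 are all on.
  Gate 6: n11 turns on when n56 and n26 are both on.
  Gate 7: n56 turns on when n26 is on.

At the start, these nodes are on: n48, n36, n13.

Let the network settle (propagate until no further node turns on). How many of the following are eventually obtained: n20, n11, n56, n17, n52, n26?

Gate 5: n13, n36, and n48 on → n17 on.
n36 and n17 are on, so n56 turns on (Gate 4).
Gate 3: n17 on → n20 on.
Gate 1: n20 and n13 on → n52 on.
n20: reached.
n11 would need n56 and n26 (Gate 6), but n26 never turns on.
n56: reached.
n17: reached.
n52: reached.
n26 would need n11, n20, and n48 (Gate 2), but n11 never turns on.
Reached: n20, n56, n17, and n52 — 4 of the 6.

4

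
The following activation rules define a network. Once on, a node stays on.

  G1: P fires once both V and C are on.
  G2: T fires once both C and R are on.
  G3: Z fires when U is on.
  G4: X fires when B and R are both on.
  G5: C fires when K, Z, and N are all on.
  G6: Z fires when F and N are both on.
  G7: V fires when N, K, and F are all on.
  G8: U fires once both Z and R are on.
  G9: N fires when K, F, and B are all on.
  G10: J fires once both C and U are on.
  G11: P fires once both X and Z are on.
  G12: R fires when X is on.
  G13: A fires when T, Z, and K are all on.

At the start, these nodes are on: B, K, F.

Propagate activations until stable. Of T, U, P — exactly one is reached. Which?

G9: K, F, and B on → N on.
N, K, and F are on, so V fires (G7).
F and N are on, so Z fires (G6).
G5: K, Z, and N on → C on.
V and C are on, so P fires (G1).
T would need C and R (G2), but R never turns on. U would need Z and R (G8), but R never turns on.

P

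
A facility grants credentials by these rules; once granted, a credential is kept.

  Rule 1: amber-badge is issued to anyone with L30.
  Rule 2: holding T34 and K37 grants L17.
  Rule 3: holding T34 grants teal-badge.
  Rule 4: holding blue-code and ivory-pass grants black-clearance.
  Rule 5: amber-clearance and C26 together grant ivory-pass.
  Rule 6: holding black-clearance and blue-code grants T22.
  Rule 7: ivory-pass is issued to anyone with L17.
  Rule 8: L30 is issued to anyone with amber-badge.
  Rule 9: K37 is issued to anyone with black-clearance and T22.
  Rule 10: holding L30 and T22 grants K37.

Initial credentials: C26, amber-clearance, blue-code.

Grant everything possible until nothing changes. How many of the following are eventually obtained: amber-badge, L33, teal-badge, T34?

0

amber-badge would need L30 (Rule 1), but L30 is never granted.
No rule produces L33, and it is not given.
teal-badge would need T34 (Rule 3), but T34 is never granted.
No rule produces T34, and it is not given.
None of the 4 are reached.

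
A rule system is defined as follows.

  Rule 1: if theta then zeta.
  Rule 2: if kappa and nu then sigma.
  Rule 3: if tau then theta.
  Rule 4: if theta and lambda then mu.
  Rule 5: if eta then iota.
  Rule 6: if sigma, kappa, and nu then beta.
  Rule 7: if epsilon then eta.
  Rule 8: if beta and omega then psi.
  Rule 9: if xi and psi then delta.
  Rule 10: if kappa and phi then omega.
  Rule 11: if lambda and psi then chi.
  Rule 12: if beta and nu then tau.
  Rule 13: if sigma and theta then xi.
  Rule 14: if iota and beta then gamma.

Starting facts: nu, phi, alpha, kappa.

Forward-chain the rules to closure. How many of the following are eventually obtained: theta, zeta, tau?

From kappa and nu, Rule 2 gives sigma.
From sigma, kappa, and nu, Rule 6 gives beta.
beta and nu hold, so tau follows (Rule 12).
tau holds, so theta follows (Rule 3).
From theta, Rule 1 gives zeta.
theta: reached.
zeta: reached.
tau: reached.
All 3 are reached.

3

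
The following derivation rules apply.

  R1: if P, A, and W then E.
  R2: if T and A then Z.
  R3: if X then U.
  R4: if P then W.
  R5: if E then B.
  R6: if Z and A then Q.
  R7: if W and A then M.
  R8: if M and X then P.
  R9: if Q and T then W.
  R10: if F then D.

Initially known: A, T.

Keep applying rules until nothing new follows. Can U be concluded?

No

U would need X (R3), but X is never established.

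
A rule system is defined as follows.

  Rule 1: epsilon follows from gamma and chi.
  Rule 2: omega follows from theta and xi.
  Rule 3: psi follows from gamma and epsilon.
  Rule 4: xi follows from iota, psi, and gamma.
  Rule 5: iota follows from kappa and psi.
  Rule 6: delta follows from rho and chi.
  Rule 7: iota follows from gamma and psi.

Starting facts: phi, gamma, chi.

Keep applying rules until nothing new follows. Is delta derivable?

delta would need rho and chi (Rule 6), but rho is never established.

No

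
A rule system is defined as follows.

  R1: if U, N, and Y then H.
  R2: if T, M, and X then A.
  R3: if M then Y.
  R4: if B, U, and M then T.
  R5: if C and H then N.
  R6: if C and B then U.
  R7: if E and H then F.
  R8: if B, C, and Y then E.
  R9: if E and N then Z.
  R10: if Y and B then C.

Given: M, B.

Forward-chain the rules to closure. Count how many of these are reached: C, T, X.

2

From M, R3 gives Y.
Y and B hold, so C follows (R10).
C and B hold, so U follows (R6).
B, U, and M hold, so T follows (R4).
C: reached.
T: reached.
No rule produces X, and it is not given.
Reached: C and T — 2 of the 3.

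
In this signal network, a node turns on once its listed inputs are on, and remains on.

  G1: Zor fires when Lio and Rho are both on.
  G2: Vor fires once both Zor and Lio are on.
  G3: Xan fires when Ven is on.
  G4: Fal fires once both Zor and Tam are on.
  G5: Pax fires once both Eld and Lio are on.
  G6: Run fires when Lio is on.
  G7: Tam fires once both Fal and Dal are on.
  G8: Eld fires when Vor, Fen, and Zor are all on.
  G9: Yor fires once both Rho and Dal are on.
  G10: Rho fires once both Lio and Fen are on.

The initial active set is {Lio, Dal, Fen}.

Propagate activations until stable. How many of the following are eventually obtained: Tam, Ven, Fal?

Tam would need Fal and Dal (G7), but Fal never turns on.
No rule produces Ven, and it is not given.
Fal would need Zor and Tam (G4), but Tam never turns on.
None of the 3 are reached.

0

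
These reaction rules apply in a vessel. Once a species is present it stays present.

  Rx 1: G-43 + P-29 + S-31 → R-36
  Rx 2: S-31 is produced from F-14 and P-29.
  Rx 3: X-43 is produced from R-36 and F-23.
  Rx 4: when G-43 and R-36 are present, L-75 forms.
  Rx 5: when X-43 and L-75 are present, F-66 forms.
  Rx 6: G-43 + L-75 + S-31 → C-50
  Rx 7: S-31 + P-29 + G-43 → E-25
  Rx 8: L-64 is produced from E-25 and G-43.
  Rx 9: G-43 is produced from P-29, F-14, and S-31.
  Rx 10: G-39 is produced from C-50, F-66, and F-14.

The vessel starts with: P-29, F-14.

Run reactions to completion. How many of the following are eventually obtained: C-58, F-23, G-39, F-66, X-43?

No rule produces C-58, and it is not given.
No rule produces F-23, and it is not given.
G-39 would need C-50, F-66, and F-14 (Rx 10), but F-66 never forms.
F-66 would need X-43 and L-75 (Rx 5), but X-43 never forms.
X-43 would need R-36 and F-23 (Rx 3), but F-23 never forms.
None of the 5 are reached.

0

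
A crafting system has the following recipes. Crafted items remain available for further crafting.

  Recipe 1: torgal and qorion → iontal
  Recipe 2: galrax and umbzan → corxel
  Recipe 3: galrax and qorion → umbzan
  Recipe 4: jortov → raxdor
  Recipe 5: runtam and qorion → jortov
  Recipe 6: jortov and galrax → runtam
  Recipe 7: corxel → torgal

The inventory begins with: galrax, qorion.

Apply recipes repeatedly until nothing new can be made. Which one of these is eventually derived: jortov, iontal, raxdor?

iontal

Using Recipe 3, galrax and qorion make umbzan.
galrax and umbzan → corxel (Recipe 2).
Using Recipe 7, corxel makes torgal.
Using Recipe 1, torgal and qorion make iontal.
raxdor would need jortov (Recipe 4), but jortov is never obtained. jortov would need runtam and qorion (Recipe 5), but runtam is never obtained.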